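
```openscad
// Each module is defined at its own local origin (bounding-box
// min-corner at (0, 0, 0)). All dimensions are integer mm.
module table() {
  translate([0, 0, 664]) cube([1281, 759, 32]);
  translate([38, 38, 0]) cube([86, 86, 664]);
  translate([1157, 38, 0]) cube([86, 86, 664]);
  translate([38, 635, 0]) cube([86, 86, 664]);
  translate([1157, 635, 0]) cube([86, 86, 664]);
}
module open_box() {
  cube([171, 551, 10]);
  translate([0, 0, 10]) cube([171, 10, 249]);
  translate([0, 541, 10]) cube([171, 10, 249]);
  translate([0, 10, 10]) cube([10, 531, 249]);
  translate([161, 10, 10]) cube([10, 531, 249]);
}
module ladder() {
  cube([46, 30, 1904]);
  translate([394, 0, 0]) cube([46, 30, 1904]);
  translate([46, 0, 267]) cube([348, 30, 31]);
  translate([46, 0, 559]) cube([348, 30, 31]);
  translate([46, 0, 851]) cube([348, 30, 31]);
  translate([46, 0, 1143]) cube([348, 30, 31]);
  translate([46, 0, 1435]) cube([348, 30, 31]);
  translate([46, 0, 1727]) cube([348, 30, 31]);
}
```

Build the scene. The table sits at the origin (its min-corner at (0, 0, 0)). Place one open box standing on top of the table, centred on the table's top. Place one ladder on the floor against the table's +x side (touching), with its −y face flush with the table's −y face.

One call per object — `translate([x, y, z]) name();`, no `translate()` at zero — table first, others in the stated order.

table();
translate([555, 104, 696]) open_box();
translate([1281, 0, 0]) ladder();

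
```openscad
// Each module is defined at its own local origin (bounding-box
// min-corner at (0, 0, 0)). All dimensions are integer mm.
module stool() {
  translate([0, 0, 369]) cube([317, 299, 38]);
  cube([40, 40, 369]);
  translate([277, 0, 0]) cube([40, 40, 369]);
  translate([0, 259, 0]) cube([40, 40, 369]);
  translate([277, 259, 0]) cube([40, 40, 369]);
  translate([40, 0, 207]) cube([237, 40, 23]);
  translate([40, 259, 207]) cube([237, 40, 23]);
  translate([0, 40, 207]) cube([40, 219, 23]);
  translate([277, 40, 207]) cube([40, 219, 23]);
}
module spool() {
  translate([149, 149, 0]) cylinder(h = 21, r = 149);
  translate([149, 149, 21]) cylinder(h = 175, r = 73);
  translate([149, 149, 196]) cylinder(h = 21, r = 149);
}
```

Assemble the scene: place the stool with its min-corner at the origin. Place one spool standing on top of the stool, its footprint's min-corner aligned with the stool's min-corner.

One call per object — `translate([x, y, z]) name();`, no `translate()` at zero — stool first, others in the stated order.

stool();
translate([0, 0, 407]) spool();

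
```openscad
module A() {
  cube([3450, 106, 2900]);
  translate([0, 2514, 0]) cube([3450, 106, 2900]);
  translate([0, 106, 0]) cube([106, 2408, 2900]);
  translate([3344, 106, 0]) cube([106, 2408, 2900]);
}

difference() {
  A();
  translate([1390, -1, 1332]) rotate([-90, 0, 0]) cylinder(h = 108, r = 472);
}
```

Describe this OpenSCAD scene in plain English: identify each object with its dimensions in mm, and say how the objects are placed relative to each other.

A is a box-shaped house frame (walls only): outside footprint 3450×2620 mm, wall height 2900 mm, wall thickness 106 mm. The two y-facing walls run the full x-width; the two x-facing walls fit between the inner faces of the y-facing walls.

The house frame has a circular hole of radius 472 mm through its front wall, centred at (x = 1390, z = 1332).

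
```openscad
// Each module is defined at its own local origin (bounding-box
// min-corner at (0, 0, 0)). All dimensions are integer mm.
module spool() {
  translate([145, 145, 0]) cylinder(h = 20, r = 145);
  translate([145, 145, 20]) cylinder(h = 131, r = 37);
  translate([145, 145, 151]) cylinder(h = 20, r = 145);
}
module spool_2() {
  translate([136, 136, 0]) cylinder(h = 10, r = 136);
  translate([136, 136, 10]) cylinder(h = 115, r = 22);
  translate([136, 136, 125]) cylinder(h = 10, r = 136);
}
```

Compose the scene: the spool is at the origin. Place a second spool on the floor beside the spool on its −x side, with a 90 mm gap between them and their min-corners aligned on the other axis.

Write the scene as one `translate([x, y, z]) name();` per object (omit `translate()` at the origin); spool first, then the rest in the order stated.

spool();
translate([-362, 0, 0]) spool_2();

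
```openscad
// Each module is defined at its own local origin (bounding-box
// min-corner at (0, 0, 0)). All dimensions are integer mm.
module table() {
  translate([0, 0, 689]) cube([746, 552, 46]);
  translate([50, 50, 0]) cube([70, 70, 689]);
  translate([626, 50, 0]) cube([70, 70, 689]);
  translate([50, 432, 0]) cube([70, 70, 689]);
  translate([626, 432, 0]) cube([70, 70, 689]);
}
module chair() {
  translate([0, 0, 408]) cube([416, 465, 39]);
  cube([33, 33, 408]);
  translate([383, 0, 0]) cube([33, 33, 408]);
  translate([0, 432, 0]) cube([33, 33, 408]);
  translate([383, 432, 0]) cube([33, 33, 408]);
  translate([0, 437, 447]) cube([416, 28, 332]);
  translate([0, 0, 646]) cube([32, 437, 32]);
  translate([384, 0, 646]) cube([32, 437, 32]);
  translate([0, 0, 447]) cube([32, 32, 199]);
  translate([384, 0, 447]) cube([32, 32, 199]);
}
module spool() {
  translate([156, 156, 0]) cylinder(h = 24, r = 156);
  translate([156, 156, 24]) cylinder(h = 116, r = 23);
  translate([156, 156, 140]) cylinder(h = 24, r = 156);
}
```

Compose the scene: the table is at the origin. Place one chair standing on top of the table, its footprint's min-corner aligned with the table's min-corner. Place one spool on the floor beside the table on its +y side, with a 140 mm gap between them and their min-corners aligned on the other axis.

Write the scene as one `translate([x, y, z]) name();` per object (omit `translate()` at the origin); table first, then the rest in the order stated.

table();
translate([0, 0, 735]) chair();
translate([0, 692, 0]) spool();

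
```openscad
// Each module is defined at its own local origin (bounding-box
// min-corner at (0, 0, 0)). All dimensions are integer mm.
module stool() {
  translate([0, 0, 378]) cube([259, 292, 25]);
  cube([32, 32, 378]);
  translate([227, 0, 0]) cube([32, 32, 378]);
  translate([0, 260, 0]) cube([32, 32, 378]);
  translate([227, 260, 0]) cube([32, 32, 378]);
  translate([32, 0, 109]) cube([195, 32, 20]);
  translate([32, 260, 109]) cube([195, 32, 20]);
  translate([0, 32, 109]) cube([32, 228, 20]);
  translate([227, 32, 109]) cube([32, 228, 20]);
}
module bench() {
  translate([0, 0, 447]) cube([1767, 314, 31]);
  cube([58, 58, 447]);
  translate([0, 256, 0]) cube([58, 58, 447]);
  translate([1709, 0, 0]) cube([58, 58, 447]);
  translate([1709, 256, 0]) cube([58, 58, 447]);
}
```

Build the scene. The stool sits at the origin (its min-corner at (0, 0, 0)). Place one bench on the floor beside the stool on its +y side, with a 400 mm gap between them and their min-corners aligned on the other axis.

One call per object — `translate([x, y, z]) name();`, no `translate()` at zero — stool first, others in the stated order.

stool();
translate([0, 692, 0]) bench();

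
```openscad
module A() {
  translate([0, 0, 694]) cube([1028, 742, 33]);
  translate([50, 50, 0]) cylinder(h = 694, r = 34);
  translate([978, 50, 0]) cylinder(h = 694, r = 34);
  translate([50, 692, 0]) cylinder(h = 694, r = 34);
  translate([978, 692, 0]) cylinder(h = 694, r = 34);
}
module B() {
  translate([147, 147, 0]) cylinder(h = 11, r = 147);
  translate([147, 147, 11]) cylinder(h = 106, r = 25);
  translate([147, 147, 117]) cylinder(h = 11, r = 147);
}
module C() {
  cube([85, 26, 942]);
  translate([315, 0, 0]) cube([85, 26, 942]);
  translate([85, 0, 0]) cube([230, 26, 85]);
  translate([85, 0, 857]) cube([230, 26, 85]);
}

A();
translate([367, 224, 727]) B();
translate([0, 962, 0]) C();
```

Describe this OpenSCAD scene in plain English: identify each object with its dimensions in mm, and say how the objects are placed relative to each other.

A is a rectangular dining table. The top is 1028×742×33 mm with its upper surface at z = 727 mm. It stands on four round legs of 68 mm diameter, each leg's bounding box inset 16 mm from the nearest pair of top edges, running from the floor to the underside of the top.

B is a spool: two coaxial disc flanges of radius 147 mm and thickness 11 mm, joined by a core cylinder of radius 25 mm and height 106 mm. The lower flange rests on z = 0 and the three cylinders share a vertical axis.

C is a rectangular picture frame lying in the x–z plane (depth along y). The opening is 230 mm wide (x) by 772 mm tall (z), surrounded by a border 85 mm wide on all four sides. The frame is 26 mm deep and is made of two full-height vertical stiles with two horizontal rails fitted between them.

The spool is on top of the table, centred. The picture frame is on the floor beside the table on its +y side.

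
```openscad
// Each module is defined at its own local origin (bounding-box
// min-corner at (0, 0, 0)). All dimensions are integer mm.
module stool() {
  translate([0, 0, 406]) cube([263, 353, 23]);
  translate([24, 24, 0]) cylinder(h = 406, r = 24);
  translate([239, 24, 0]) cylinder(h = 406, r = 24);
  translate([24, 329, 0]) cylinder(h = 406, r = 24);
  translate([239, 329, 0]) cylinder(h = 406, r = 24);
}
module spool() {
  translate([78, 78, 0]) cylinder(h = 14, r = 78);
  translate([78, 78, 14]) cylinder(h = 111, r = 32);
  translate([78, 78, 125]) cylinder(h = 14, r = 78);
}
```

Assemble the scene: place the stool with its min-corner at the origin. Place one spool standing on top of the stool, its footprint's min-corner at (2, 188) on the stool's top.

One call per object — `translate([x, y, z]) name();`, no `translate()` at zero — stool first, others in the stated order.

stool();
translate([2, 188, 429]) spool();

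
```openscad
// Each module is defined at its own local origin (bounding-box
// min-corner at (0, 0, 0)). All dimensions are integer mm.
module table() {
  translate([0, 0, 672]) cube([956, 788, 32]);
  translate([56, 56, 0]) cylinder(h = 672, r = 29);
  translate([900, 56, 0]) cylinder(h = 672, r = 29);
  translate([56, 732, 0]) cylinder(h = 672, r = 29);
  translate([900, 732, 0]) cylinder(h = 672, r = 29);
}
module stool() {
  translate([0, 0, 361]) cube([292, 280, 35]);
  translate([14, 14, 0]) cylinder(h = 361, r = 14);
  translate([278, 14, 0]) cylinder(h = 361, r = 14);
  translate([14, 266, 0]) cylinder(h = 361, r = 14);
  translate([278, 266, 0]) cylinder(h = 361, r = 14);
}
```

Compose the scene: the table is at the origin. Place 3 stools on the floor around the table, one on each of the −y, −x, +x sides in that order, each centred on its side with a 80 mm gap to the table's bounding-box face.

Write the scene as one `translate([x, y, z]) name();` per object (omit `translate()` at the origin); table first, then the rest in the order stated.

table();
translate([332, -360, 0]) stool();
translate([-372, 254, 0]) stool();
translate([1036, 254, 0]) stool();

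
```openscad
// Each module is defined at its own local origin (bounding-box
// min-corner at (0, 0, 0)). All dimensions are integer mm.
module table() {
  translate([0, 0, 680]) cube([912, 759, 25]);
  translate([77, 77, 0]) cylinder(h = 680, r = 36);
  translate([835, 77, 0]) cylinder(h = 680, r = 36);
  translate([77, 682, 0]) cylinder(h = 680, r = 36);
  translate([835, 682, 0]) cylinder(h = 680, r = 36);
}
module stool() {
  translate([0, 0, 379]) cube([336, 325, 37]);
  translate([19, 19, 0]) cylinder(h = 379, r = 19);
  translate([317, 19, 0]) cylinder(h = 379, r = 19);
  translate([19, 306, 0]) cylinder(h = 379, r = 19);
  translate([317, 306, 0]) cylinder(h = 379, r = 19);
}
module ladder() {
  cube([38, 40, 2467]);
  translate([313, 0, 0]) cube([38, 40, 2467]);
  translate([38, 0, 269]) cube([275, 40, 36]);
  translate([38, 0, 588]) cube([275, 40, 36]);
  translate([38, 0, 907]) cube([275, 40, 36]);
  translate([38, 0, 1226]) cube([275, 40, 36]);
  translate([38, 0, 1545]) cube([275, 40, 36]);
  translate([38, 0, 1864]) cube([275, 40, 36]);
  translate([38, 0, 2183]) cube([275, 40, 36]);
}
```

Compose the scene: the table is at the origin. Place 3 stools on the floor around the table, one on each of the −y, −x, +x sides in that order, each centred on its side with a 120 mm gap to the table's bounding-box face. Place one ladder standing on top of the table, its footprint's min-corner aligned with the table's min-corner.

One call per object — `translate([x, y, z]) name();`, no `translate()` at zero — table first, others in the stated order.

table();
translate([288, -445, 0]) stool();
translate([-456, 217, 0]) stool();
translate([1032, 217, 0]) stool();
translate([0, 0, 705]) ladder();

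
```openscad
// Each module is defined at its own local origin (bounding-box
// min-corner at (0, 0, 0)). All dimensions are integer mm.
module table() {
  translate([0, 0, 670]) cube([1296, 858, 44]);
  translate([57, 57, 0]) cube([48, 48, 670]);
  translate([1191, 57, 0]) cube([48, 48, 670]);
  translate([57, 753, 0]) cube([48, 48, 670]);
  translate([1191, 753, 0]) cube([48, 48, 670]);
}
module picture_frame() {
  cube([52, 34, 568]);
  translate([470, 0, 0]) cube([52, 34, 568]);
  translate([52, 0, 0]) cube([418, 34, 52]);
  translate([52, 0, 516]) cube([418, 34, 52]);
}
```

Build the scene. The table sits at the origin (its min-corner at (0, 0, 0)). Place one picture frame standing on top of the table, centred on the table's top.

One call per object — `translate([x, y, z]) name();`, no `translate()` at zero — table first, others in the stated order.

table();
translate([387, 412, 714]) picture_frame();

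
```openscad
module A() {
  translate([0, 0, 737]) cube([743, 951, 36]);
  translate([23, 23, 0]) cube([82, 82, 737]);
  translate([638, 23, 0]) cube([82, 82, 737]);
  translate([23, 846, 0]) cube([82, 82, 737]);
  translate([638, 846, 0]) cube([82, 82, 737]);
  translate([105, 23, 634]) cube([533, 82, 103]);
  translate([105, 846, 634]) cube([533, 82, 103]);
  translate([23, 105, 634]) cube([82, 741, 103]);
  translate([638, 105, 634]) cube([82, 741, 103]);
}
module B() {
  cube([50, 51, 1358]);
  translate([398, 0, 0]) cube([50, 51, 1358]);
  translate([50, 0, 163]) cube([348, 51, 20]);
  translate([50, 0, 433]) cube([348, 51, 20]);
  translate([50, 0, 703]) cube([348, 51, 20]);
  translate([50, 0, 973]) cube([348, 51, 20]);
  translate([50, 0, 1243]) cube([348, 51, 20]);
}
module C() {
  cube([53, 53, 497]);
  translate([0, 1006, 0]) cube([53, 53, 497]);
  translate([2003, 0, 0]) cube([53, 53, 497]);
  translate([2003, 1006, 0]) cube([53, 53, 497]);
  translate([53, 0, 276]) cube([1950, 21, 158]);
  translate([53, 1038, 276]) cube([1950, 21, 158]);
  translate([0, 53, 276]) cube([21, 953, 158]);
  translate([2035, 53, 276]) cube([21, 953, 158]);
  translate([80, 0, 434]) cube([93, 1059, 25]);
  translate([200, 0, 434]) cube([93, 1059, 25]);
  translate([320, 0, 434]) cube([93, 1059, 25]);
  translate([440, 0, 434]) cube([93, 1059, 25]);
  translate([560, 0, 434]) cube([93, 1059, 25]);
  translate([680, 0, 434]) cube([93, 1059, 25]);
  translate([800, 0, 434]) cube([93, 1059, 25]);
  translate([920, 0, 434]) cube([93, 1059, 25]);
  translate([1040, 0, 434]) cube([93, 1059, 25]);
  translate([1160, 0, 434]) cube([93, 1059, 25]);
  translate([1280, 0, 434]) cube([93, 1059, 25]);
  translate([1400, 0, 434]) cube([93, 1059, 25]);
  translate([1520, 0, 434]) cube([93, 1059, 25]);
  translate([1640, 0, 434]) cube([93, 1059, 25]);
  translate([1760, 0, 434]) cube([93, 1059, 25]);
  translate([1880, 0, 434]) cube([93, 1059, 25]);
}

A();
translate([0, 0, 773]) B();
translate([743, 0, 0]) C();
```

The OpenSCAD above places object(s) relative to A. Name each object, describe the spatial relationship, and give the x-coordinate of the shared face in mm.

A is a table. B is a ladder. C is a bed frame. The ladder is on top of the table. The bed frame is against the table's +x side, with their −y faces flush. The x-coordinate of the shared face is 743 mm.

The table's +x face and the bed frame's −x face are both at x = 743 mm.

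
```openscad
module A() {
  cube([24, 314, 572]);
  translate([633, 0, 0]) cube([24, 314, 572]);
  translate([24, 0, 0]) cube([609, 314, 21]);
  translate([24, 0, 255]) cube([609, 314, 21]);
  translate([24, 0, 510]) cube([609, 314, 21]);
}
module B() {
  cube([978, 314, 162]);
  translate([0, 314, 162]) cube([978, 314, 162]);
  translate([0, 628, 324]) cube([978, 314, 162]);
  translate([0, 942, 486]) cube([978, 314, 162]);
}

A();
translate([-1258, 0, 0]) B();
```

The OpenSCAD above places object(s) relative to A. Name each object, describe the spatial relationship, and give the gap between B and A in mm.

The staircase's nearest face is 280 mm from the bookshelf's −x face.

A is a bookshelf. B is a staircase. The staircase is on the floor beside the bookshelf on its −x side. The gap between the staircase and the bookshelf is 280 mm.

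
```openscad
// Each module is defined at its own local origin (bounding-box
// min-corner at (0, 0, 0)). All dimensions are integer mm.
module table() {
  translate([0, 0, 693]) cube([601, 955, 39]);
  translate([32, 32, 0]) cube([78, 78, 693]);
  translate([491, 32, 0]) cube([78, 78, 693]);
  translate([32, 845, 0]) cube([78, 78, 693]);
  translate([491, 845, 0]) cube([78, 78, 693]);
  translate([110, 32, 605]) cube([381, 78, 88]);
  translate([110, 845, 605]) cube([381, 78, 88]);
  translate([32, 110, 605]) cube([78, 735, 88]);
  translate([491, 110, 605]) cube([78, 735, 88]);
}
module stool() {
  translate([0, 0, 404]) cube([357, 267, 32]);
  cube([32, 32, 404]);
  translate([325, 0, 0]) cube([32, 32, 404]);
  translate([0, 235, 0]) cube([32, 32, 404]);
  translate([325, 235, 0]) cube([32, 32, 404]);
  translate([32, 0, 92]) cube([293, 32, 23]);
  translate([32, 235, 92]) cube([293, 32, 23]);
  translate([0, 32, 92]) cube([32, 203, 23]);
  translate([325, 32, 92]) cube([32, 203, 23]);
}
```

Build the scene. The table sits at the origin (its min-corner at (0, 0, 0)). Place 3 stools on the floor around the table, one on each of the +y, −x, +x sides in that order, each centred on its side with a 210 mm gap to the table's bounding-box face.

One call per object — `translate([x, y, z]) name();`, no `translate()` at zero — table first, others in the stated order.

table();
translate([122, 1165, 0]) stool();
translate([-567, 344, 0]) stool();
translate([811, 344, 0]) stool();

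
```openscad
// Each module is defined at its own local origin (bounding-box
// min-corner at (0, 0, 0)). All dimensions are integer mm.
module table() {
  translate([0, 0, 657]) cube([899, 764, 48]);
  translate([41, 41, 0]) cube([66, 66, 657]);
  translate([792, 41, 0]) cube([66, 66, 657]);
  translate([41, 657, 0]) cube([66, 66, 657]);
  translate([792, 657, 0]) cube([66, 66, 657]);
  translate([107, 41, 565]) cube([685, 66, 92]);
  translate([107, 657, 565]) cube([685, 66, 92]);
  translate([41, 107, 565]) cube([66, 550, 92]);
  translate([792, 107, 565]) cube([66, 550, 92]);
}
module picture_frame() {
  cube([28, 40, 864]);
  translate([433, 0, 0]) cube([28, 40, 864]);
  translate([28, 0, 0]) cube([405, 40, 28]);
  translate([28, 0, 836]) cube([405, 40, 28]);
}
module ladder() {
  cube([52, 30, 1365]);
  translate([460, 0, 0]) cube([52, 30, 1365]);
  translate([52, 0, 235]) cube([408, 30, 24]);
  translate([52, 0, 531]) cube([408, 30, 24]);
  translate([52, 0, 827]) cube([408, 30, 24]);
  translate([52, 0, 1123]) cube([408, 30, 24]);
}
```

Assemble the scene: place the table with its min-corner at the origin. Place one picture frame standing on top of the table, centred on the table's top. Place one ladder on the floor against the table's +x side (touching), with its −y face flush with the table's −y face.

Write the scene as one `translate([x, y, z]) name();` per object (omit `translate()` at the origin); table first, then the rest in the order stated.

table();
translate([219, 362, 705]) picture_frame();
translate([899, 0, 0]) ladder();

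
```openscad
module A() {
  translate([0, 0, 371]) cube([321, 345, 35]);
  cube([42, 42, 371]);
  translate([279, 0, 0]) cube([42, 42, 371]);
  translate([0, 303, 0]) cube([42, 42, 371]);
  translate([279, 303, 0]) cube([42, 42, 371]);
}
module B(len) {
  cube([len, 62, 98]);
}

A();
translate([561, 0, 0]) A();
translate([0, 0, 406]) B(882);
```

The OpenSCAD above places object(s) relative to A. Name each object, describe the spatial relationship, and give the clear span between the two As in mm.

Second stool starts at x = 561; first ends at x = 321; clear span = 561 − 321 = 240 mm.

A is a stool. B is a beam. A beam spans the tops of two stools. The clear span between the two stools is 240 mm.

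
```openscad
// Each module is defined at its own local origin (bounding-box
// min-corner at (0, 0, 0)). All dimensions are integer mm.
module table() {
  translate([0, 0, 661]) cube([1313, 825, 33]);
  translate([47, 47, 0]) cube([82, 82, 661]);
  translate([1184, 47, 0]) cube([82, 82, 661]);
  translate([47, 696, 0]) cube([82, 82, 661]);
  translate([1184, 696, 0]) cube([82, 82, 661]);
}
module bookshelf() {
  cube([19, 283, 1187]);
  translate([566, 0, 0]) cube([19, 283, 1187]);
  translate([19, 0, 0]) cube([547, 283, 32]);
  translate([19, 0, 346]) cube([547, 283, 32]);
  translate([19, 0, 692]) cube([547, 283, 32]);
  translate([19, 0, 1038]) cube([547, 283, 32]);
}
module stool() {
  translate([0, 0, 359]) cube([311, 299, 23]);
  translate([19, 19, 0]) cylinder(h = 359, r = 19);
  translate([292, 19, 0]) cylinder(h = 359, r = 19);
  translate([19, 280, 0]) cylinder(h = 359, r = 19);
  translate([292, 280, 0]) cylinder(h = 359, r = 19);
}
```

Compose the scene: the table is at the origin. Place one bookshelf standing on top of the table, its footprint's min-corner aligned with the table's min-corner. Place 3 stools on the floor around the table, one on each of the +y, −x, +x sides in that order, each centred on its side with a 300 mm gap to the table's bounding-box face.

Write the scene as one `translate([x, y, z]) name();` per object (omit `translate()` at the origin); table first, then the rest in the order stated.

table();
translate([0, 0, 694]) bookshelf();
translate([501, 1125, 0]) stool();
translate([-611, 263, 0]) stool();
translate([1613, 263, 0]) stool();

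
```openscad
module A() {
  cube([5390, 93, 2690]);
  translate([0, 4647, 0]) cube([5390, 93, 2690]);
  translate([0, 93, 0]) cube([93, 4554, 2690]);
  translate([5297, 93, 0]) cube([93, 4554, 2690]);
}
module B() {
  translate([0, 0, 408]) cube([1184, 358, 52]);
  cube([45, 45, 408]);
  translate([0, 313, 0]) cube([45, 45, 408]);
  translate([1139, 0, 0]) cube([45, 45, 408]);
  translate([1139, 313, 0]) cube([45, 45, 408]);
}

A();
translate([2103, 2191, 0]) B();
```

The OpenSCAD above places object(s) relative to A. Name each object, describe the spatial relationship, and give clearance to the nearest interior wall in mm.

A is a house frame. B is a bench. The bench sits inside the house frame, centred. The clearance to the nearest interior wall is 2010 mm.

Clearances: x = 2010, y = 2098; minimum 2010 mm.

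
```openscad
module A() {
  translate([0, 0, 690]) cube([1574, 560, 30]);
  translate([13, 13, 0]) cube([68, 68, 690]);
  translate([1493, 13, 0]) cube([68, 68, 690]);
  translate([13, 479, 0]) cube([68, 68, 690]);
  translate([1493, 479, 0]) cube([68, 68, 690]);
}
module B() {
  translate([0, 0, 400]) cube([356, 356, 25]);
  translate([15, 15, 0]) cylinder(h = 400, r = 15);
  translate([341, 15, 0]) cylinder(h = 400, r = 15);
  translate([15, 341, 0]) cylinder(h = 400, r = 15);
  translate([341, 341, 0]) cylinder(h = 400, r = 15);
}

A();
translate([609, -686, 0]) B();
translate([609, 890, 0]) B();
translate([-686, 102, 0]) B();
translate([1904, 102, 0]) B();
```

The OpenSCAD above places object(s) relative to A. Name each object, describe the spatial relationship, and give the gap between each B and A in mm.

A is a table. B is a stool. Four stools sit around the table at the −y, +y, −x, +x sides. The gap between each stool and the table is 330 mm.

Each stool's nearest face is 330 mm from the table's bounding box.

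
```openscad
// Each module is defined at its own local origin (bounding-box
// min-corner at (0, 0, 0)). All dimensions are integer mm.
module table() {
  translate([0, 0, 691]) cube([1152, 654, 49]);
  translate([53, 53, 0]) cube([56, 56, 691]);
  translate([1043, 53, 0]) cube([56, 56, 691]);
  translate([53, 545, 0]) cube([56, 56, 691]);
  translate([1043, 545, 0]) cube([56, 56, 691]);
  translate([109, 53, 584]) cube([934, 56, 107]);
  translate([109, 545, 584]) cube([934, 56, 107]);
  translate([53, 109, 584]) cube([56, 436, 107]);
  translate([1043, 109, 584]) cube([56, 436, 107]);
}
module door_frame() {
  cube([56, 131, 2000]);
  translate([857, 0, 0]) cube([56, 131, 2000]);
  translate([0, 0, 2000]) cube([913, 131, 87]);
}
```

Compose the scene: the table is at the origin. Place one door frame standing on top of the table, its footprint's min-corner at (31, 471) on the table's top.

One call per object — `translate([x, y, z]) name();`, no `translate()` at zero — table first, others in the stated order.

table();
translate([31, 471, 740]) door_frame();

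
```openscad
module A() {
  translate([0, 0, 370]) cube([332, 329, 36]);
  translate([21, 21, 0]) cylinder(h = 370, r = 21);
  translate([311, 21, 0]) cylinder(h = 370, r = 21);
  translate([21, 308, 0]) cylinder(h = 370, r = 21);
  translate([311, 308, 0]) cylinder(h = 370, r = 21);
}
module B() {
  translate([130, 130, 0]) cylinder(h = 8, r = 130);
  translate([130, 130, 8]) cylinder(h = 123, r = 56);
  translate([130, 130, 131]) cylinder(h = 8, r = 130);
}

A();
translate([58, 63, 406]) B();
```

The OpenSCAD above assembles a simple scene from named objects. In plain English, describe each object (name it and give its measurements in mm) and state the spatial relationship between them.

A is a four-legged stool. The seat is 332×329 mm, 36 mm thick, top at z = 406 mm. It stands on four round legs, each 42 mm in diameter, from z = 0 to the seat underside, each leg's axis is inset half a diameter from the nearest pair of seat edges (so the leg's bounding box is flush with the corner).

B is a spool: two coaxial disc flanges of radius 130 mm and thickness 8 mm, joined by a core cylinder of radius 56 mm and height 123 mm. The lower flange rests on z = 0 and the three cylinders share a vertical axis.

The spool is on top of the stool.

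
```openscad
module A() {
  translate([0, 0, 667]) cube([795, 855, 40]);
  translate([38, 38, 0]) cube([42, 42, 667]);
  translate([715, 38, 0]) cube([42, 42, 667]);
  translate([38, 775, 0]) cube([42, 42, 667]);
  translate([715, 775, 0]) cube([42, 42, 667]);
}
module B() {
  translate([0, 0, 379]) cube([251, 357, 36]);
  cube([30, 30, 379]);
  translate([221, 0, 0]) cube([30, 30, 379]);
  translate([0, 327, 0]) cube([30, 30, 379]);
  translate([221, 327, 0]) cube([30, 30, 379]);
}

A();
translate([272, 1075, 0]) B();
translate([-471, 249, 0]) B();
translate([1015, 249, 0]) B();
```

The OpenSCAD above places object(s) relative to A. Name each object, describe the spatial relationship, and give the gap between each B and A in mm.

A is a table. B is a stool. Three stools sit around the table at the +y, −x, +x sides. The gap between each stool and the table is 220 mm.

Each stool's nearest face is 220 mm from the table's bounding box.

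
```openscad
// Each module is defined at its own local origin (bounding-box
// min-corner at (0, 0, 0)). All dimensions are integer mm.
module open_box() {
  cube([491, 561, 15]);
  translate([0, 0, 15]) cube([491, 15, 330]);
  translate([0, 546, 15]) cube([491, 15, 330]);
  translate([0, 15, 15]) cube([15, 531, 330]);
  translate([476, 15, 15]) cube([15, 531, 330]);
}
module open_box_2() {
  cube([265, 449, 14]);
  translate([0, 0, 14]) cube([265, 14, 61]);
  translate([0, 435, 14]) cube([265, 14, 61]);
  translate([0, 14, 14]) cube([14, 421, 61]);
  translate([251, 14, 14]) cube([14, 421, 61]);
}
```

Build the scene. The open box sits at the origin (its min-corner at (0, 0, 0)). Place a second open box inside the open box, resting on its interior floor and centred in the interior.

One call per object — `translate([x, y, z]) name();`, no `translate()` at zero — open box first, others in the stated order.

open_box();
translate([113, 56, 15]) open_box_2();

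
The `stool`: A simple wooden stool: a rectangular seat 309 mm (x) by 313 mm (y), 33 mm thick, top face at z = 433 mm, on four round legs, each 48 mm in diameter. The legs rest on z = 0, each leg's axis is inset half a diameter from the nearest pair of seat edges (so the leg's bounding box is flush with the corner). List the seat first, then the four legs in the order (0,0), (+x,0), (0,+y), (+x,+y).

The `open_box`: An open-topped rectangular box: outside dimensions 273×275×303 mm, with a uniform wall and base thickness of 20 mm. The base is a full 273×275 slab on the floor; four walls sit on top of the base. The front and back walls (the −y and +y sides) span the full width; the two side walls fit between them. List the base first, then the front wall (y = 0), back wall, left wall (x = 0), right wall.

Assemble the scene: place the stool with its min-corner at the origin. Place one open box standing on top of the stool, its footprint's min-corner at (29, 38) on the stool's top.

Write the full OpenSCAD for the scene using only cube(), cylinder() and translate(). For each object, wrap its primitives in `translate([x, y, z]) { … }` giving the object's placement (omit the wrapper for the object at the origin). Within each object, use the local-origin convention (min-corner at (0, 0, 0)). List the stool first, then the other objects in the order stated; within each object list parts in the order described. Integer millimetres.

translate([0, 0, 400]) cube([309, 313, 33]);
translate([24, 24, 0]) cylinder(h = 400, r = 24);
translate([285, 24, 0]) cylinder(h = 400, r = 24);
translate([24, 289, 0]) cylinder(h = 400, r = 24);
translate([285, 289, 0]) cylinder(h = 400, r = 24);
translate([29, 38, 433]) {
  cube([273, 275, 20]);
  translate([0, 0, 20]) cube([273, 20, 283]);
  translate([0, 255, 20]) cube([273, 20, 283]);
  translate([0, 20, 20]) cube([20, 235, 283]);
  translate([253, 20, 20]) cube([20, 235, 283]);
}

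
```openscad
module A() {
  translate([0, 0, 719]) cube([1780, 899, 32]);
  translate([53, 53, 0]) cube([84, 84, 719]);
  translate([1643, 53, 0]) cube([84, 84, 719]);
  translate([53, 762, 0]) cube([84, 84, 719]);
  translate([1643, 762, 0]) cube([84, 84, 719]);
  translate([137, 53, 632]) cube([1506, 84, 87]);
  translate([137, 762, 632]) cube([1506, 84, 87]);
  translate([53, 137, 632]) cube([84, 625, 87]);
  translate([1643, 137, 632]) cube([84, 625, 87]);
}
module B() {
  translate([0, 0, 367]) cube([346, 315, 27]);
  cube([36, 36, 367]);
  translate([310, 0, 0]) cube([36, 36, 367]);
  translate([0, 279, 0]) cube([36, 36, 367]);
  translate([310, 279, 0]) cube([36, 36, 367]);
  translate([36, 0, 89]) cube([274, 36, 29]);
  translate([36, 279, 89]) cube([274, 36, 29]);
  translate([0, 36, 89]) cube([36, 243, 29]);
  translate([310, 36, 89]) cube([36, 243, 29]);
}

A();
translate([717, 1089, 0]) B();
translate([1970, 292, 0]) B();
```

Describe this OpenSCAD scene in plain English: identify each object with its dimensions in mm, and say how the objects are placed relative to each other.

A is a table: top 1780 mm (x) × 899 mm (y), 32 mm thick, upper face at z = 751 mm, on four 84×84 mm square legs, each inset 53 mm from the nearest pair of top edges, running from z = 0 to the bottom of the top. Four apron rails, 84 mm thick and 87 mm tall, run between adjacent legs with their top edges flush with the underside of the top and their outer faces flush with the legs' outer faces.

B is a simple wooden stool: a rectangular seat 346 mm (x) by 315 mm (y), 27 mm thick, top face at z = 394 mm, on four square legs, each 36×36 mm in cross-section. The legs rest on z = 0, each flush with a corner of the seat. Four stretchers, 36 mm wide and 29 mm tall, connect adjacent legs with their undersides at z = 89 mm, each running between the inner faces of the legs it joins and aligned with the legs' outer faces on the other axis.

Two stools sit around the table at the +y, +x sides.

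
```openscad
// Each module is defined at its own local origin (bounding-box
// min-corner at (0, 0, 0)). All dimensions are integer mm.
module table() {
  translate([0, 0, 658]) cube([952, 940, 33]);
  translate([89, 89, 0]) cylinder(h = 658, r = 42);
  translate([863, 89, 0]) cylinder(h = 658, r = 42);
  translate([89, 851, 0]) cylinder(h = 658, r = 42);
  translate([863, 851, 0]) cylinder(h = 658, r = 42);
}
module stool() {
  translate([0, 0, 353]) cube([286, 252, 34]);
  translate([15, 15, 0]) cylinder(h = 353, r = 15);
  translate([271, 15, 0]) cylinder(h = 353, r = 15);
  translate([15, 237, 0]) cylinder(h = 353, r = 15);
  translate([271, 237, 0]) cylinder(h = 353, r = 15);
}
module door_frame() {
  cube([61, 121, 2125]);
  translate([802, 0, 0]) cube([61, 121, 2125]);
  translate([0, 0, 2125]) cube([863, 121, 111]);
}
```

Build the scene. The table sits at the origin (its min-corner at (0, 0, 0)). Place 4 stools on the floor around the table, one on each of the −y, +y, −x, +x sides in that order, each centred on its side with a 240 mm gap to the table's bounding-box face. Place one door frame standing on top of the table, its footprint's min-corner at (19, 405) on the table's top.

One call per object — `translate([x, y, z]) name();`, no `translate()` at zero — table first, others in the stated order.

table();
translate([333, -492, 0]) stool();
translate([333, 1180, 0]) stool();
translate([-526, 344, 0]) stool();
translate([1192, 344, 0]) stool();
translate([19, 405, 691]) door_frame();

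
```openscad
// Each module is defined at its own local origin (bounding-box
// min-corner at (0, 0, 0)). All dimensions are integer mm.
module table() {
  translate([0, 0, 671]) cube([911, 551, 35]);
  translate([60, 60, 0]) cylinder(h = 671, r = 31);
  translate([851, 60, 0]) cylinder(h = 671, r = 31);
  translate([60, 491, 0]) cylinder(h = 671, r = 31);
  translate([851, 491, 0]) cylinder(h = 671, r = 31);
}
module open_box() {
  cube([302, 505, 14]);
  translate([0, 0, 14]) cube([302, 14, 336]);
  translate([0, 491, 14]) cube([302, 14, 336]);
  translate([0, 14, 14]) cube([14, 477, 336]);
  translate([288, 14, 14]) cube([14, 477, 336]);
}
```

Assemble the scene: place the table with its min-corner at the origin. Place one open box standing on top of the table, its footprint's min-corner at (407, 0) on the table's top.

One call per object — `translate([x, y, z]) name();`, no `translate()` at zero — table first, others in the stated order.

table();
translate([407, 0, 706]) open_box();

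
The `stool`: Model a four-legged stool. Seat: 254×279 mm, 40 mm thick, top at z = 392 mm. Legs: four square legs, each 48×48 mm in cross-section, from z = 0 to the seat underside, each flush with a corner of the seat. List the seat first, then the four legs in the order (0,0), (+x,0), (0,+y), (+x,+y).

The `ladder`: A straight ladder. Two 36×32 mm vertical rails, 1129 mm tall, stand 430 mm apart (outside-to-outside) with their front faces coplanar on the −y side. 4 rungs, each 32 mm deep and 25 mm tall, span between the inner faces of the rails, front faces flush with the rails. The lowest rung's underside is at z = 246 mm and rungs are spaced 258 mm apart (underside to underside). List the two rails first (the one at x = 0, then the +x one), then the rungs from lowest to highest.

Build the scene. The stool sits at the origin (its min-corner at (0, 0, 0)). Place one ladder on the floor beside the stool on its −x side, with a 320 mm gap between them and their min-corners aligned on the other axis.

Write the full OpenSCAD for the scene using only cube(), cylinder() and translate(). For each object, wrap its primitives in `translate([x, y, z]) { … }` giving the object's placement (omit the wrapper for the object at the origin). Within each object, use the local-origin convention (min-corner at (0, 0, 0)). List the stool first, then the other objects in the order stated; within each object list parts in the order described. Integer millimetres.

translate([0, 0, 352]) cube([254, 279, 40]);
cube([48, 48, 352]);
translate([206, 0, 0]) cube([48, 48, 352]);
translate([0, 231, 0]) cube([48, 48, 352]);
translate([206, 231, 0]) cube([48, 48, 352]);
translate([-750, 0, 0]) {
  cube([36, 32, 1129]);
  translate([394, 0, 0]) cube([36, 32, 1129]);
  translate([36, 0, 246]) cube([358, 32, 25]);
  translate([36, 0, 504]) cube([358, 32, 25]);
  translate([36, 0, 762]) cube([358, 32, 25]);
  translate([36, 0, 1020]) cube([358, 32, 25]);
}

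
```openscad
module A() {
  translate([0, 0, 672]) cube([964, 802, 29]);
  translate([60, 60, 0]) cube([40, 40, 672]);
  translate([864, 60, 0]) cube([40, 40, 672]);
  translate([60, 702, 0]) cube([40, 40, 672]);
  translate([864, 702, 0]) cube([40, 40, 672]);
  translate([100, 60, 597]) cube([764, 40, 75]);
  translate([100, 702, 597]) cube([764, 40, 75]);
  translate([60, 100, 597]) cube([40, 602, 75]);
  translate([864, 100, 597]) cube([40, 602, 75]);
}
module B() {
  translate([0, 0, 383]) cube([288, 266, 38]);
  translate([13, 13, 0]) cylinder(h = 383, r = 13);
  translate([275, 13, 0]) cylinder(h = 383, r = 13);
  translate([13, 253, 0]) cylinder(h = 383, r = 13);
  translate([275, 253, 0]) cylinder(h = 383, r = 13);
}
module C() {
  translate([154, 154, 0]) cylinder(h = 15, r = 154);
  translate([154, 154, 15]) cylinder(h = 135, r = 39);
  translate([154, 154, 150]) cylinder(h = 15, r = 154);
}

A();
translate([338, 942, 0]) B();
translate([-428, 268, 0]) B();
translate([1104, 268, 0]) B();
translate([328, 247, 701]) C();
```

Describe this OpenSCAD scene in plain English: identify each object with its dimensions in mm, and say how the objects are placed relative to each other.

A is a table with a 964×802 mm rectangular top, 29 mm thick, top surface at z = 701 mm, supported by four 40×40 mm square legs, each inset 60 mm from the nearest pair of top edges, running from the floor. Four apron rails, 40 mm thick and 75 mm tall, run between adjacent legs with their top edges flush with the underside of the top and their outer faces flush with the legs' outer faces.

B is a four-legged stool. The seat is 288×266 mm, 38 mm thick, top at z = 421 mm. It stands on four round legs, each 26 mm in diameter, from z = 0 to the seat underside, each leg's axis is inset half a diameter from the nearest pair of seat edges (so the leg's bounding box is flush with the corner).

C is a spool: two coaxial disc flanges of radius 154 mm and thickness 15 mm, joined by a core cylinder of radius 39 mm and height 135 mm. The lower flange rests on z = 0 and the three cylinders share a vertical axis.

Three stools sit around the table at the +y, −x, +x sides. The spool is on top of the table, centred.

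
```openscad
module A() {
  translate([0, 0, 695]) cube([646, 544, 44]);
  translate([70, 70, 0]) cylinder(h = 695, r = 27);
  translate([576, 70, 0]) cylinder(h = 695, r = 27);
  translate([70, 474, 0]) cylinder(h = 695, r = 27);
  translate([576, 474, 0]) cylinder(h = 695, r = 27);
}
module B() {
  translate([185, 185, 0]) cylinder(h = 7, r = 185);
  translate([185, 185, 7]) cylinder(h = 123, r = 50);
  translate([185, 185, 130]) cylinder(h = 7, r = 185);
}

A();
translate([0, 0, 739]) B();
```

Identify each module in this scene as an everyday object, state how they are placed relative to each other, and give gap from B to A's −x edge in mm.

The spool's min-x is at 0; the table's min-x is 0; gap = 0 mm.

A is a table. B is a spool. The spool is on top of the table. The gap from the spool to the table's −x edge is 0 mm.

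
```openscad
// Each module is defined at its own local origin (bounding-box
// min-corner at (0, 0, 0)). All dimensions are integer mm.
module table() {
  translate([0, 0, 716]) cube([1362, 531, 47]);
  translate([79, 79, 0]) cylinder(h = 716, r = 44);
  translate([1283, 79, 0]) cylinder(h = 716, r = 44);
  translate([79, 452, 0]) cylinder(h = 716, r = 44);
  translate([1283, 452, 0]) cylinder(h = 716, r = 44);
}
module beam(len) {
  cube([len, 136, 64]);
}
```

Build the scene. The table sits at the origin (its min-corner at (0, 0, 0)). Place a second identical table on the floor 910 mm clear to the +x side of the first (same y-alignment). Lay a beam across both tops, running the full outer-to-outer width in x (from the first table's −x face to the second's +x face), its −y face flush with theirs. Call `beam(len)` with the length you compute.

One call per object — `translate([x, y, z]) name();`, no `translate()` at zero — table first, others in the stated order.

table();
translate([2272, 0, 0]) table();
translate([0, 0, 763]) beam(3634);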